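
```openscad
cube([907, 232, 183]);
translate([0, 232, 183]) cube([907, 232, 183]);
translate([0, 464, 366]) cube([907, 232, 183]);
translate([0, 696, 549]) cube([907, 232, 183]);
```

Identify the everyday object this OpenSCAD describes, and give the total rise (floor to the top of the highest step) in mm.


A staircase. The total rise is 732 mm.

4 identical blocks, each offset up and back from the previous — a staircase. Each step is 183 mm tall and there are 4 of them, so the total rise is 4 × 183 = 732 mm.


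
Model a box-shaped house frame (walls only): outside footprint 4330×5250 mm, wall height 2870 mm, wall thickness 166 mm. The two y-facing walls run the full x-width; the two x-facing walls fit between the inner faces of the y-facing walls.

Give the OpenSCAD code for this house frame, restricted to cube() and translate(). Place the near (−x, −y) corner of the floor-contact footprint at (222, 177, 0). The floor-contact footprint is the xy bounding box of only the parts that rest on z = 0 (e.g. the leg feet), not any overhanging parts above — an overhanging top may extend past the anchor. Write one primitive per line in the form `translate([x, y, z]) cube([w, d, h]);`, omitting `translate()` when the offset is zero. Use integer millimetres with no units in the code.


translate([222, 177, 0]) cube([4330, 166, 2870]);
translate([222, 5261, 0]) cube([4330, 166, 2870]);
translate([222, 343, 0]) cube([166, 4918, 2870]);
translate([4386, 343, 0]) cube([166, 4918, 2870]);


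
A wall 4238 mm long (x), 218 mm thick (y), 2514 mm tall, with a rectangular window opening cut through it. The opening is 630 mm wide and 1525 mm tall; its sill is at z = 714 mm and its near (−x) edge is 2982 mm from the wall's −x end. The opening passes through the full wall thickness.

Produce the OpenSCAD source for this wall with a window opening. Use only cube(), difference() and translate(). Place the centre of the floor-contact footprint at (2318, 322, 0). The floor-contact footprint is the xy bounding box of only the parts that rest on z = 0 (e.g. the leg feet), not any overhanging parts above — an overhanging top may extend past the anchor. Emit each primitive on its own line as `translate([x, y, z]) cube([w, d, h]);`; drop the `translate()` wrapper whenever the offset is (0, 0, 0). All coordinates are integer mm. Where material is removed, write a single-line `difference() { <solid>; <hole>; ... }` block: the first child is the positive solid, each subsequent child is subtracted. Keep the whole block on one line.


difference() { translate([199, 213, 0]) cube([4238, 218, 2514]); translate([3181, 213, 714]) cube([630, 218, 1525]); }


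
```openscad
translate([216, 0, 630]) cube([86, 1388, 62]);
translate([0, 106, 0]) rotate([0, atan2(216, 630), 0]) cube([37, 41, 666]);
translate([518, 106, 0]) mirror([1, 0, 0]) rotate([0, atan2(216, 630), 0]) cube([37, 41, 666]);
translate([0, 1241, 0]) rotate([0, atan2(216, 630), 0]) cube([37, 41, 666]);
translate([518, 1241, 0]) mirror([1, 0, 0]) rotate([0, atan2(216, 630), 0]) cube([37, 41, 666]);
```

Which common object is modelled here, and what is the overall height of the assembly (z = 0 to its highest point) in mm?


A sawhorse. The overall height is 692 mm.

A beam across two mirrored pairs of raked legs — a sawhorse. The beam's underside is at z = 630 (matching the legs' vertical rise in atan2(216, 630)) and the beam is 62 mm tall, so its top is at 630 + 62 = 692 mm. The raked legs top out at the beam's underside, so that is the highest point.


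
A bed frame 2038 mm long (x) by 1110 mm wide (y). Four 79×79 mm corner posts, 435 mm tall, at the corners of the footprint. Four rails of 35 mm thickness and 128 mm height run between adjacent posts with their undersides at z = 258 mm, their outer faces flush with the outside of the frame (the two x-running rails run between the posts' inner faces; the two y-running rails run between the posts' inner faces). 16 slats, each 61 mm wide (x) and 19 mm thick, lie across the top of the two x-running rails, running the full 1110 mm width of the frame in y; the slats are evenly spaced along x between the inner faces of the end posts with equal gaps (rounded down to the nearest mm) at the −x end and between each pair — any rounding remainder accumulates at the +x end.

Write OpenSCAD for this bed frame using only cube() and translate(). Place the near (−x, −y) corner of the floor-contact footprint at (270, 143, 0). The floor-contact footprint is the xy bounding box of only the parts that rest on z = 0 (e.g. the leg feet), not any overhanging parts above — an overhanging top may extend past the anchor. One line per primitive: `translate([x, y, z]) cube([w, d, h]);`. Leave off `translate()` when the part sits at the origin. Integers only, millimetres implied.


// slat z = rail_z + rail_h = 258 + 128 = 386
// slat gap = ⌊(1880 − 16·61) / 17⌋ = 53
translate([270, 143, 0]) cube([79, 79, 435]);
translate([270, 1174, 0]) cube([79, 79, 435]);
translate([2229, 143, 0]) cube([79, 79, 435]);
translate([2229, 1174, 0]) cube([79, 79, 435]);
translate([349, 143, 258]) cube([1880, 35, 128]);
translate([349, 1218, 258]) cube([1880, 35, 128]);
translate([270, 222, 258]) cube([35, 952, 128]);
translate([2273, 222, 258]) cube([35, 952, 128]);
translate([402, 143, 386]) cube([61, 1110, 19]);
translate([516, 143, 386]) cube([61, 1110, 19]);
translate([630, 143, 386]) cube([61, 1110, 19]);
translate([744, 143, 386]) cube([61, 1110, 19]);
translate([858, 143, 386]) cube([61, 1110, 19]);
translate([972, 143, 386]) cube([61, 1110, 19]);
translate([1086, 143, 386]) cube([61, 1110, 19]);
translate([1200, 143, 386]) cube([61, 1110, 19]);
translate([1314, 143, 386]) cube([61, 1110, 19]);
translate([1428, 143, 386]) cube([61, 1110, 19]);
translate([1542, 143, 386]) cube([61, 1110, 19]);
translate([1656, 143, 386]) cube([61, 1110, 19]);
translate([1770, 143, 386]) cube([61, 1110, 19]);
translate([1884, 143, 386]) cube([61, 1110, 19]);
translate([1998, 143, 386]) cube([61, 1110, 19]);
translate([2112, 143, 386]) cube([61, 1110, 19]);


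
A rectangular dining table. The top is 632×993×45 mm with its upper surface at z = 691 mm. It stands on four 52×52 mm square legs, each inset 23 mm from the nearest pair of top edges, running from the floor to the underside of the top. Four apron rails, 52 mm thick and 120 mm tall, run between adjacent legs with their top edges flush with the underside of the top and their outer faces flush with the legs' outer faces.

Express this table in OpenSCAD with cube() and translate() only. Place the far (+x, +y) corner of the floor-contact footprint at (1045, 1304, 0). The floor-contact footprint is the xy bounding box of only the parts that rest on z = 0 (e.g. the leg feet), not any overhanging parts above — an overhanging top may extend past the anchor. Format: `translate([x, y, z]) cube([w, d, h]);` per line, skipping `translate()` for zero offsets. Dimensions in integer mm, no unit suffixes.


translate([436, 334, 646]) cube([632, 993, 45]);
translate([459, 357, 0]) cube([52, 52, 646]);
translate([993, 357, 0]) cube([52, 52, 646]);
translate([459, 1252, 0]) cube([52, 52, 646]);
translate([993, 1252, 0]) cube([52, 52, 646]);
translate([511, 357, 526]) cube([482, 52, 120]);
translate([511, 1252, 526]) cube([482, 52, 120]);
translate([459, 409, 526]) cube([52, 843, 120]);
translate([993, 409, 526]) cube([52, 843, 120]);


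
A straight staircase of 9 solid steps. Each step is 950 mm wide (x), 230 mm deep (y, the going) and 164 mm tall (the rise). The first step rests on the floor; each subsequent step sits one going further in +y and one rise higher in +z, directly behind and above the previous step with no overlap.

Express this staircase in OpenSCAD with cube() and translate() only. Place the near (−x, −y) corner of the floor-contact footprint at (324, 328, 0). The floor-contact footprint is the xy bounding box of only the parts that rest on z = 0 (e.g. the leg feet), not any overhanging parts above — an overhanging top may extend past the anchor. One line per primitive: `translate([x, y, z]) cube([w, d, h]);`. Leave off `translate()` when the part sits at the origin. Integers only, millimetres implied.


translate([324, 328, 0]) cube([950, 230, 164]);
translate([324, 558, 164]) cube([950, 230, 164]);
translate([324, 788, 328]) cube([950, 230, 164]);
translate([324, 1018, 492]) cube([950, 230, 164]);
translate([324, 1248, 656]) cube([950, 230, 164]);
translate([324, 1478, 820]) cube([950, 230, 164]);
translate([324, 1708, 984]) cube([950, 230, 164]);
translate([324, 1938, 1148]) cube([950, 230, 164]);
translate([324, 2168, 1312]) cube([950, 230, 164]);


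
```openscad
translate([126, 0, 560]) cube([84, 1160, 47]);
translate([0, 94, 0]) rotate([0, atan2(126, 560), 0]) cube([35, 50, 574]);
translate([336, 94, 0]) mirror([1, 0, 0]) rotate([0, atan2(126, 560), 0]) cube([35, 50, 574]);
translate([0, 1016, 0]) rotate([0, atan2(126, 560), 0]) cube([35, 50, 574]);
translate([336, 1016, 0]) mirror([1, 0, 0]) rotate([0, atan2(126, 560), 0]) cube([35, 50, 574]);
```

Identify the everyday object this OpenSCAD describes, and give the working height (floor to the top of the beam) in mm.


A sawhorse. The overall height is 607 mm.

A beam across two mirrored pairs of raked legs — a sawhorse. The beam's underside is at z = 560 (matching the legs' vertical rise in atan2(126, 560)) and the beam is 47 mm tall, so its top is at 560 + 47 = 607 mm. The raked legs top out at the beam's underside, so that is the highest point.


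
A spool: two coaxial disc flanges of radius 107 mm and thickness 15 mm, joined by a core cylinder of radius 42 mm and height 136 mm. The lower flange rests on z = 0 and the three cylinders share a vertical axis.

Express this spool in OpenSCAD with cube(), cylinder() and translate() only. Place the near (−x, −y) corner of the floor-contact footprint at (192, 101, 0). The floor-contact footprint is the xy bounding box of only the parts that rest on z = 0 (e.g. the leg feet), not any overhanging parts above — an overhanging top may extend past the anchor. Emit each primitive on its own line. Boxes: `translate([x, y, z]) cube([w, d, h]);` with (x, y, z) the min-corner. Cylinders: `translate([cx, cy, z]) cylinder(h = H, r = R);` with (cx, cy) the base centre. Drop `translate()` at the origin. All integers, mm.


translate([299, 208, 0]) cylinder(h = 15, r = 107);
translate([299, 208, 15]) cylinder(h = 136, r = 42);
translate([299, 208, 151]) cylinder(h = 15, r = 107);


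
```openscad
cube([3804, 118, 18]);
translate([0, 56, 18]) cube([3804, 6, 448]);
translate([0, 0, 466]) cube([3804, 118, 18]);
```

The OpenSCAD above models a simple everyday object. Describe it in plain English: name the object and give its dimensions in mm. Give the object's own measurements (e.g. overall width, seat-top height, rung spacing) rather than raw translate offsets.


An I-beam lying along x, 3804 mm long. Overall section height 484 mm. Two flanges 118 mm wide (y) and 18 mm thick, one on the floor and one at the top; a web 6 mm thick runs between them, centred on the flange width.


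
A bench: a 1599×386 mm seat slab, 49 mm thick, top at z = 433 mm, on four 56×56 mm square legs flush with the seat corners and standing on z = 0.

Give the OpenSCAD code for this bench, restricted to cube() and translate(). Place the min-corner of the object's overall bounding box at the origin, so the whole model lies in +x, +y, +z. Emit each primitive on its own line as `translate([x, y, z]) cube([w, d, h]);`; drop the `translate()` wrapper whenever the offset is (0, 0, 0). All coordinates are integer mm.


translate([0, 0, 384]) cube([1599, 386, 49]);
cube([56, 56, 384]);
translate([0, 330, 0]) cube([56, 56, 384]);
translate([1543, 0, 0]) cube([56, 56, 384]);
translate([1543, 330, 0]) cube([56, 56, 384]);


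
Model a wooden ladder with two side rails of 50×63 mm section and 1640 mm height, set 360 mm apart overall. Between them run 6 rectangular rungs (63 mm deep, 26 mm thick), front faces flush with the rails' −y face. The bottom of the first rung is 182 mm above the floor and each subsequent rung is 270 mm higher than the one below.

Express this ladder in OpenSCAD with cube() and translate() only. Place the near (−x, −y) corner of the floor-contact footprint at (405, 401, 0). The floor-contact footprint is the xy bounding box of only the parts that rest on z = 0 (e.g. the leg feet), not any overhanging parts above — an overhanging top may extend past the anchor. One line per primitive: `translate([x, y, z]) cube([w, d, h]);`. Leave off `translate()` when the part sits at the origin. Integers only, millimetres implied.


translate([405, 401, 0]) cube([50, 63, 1640]);
translate([715, 401, 0]) cube([50, 63, 1640]);
translate([455, 401, 182]) cube([260, 63, 26]);
translate([455, 401, 452]) cube([260, 63, 26]);
translate([455, 401, 722]) cube([260, 63, 26]);
translate([455, 401, 992]) cube([260, 63, 26]);
translate([455, 401, 1262]) cube([260, 63, 26]);
translate([455, 401, 1532]) cube([260, 63, 26]);


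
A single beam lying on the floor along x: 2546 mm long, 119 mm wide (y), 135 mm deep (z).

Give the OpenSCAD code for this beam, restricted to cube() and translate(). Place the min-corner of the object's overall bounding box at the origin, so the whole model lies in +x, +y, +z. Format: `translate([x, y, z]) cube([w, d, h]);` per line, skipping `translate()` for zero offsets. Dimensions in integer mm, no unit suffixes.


cube([2546, 119, 135]);


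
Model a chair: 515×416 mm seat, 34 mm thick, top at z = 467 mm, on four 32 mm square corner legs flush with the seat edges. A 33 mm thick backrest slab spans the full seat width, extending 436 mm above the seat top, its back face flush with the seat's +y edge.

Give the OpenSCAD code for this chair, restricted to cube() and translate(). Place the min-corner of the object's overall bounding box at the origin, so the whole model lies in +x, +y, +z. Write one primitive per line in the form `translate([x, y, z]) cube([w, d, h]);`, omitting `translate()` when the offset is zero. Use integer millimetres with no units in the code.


// leg_h = 467 - 34 = 433
translate([0, 0, 433]) cube([515, 416, 34]);
cube([32, 32, 433]);
translate([483, 0, 0]) cube([32, 32, 433]);
translate([0, 384, 0]) cube([32, 32, 433]);
translate([483, 384, 0]) cube([32, 32, 433]);
translate([0, 383, 467]) cube([515, 33, 436]);


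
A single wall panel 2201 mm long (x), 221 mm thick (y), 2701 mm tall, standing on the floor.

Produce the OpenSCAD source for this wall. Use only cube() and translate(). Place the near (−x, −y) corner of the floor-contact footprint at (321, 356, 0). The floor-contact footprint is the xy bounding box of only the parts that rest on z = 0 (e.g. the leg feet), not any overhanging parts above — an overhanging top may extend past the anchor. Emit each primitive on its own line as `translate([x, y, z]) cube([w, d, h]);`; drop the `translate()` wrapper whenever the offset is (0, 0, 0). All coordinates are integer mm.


translate([321, 356, 0]) cube([2201, 221, 2701]);


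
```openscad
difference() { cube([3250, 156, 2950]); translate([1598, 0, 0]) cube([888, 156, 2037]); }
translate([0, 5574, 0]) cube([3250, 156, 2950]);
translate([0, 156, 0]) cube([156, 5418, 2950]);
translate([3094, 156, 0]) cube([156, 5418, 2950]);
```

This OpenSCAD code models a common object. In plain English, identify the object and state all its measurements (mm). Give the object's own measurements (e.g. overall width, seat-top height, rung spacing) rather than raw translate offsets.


A single room: four walls, each 2950 mm tall and 156 mm thick, enclosing an outside footprint 3250×5730 mm (x × y), no floor or roof. The front and back walls (−y and +y sides) run the full x-width; the side walls fit between their inner faces. A door opening 888 mm wide and 2037 mm tall is cut through the front wall from the floor up, its −x edge 1598 mm from the wall's −x end.


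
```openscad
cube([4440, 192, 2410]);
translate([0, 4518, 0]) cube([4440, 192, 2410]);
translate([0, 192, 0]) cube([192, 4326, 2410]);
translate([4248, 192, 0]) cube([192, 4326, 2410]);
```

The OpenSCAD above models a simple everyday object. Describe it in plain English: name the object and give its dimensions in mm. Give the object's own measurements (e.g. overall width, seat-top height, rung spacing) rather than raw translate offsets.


The wall frame of a small rectangular building: four walls, each 2410 mm tall and 192 mm thick, enclosing a footprint 4440 mm (x) by 4710 mm (y) outside-to-outside, with no floor or roof. The front and back walls (the −y and +y sides) span the full width; the two side walls fit between them.


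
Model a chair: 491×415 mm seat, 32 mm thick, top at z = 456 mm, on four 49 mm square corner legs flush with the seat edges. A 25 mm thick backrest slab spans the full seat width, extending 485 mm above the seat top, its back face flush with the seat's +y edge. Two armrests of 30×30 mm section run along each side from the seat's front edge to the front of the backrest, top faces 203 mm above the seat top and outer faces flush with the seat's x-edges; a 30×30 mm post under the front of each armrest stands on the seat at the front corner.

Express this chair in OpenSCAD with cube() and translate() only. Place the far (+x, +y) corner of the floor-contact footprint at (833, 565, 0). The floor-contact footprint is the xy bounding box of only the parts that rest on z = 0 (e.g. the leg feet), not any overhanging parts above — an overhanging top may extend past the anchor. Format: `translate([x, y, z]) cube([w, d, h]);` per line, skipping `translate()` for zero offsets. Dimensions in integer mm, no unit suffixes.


translate([342, 150, 424]) cube([491, 415, 32]);
translate([342, 150, 0]) cube([49, 49, 424]);
translate([784, 150, 0]) cube([49, 49, 424]);
translate([342, 516, 0]) cube([49, 49, 424]);
translate([784, 516, 0]) cube([49, 49, 424]);
translate([342, 540, 456]) cube([491, 25, 485]);
translate([342, 150, 629]) cube([30, 390, 30]);
translate([803, 150, 629]) cube([30, 390, 30]);
translate([342, 150, 456]) cube([30, 30, 173]);
translate([803, 150, 456]) cube([30, 30, 173]);


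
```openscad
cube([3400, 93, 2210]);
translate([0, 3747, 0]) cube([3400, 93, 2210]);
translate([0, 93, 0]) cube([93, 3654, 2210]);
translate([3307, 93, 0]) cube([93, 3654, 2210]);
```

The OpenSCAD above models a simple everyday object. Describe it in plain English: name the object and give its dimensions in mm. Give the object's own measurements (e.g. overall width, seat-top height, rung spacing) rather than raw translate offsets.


The wall frame of a small rectangular building: four walls, each 2210 mm tall and 93 mm thick, enclosing a footprint 3400 mm (x) by 3840 mm (y) outside-to-outside, with no floor or roof. The front and back walls (the −y and +y sides) span the full width; the two side walls fit between them.


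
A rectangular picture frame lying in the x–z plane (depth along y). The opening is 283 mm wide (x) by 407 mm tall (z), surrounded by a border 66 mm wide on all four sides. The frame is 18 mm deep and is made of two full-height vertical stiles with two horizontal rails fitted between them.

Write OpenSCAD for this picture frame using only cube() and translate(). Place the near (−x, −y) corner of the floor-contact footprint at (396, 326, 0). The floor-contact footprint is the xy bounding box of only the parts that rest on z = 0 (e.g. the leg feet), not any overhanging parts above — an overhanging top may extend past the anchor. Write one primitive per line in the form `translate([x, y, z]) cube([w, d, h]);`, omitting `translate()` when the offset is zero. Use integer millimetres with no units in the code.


translate([396, 326, 0]) cube([66, 18, 539]);
translate([745, 326, 0]) cube([66, 18, 539]);
translate([462, 326, 0]) cube([283, 18, 66]);
translate([462, 326, 473]) cube([283, 18, 66]);


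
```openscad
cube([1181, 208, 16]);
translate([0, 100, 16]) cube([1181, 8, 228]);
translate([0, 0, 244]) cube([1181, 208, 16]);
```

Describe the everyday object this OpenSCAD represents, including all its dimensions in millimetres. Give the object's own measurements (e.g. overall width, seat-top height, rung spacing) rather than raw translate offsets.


An I-beam lying along x, 1181 mm long. Overall section height 260 mm. Two flanges 208 mm wide (y) and 16 mm thick, one on the floor and one at the top; a web 8 mm thick runs between them, centred on the flange width.


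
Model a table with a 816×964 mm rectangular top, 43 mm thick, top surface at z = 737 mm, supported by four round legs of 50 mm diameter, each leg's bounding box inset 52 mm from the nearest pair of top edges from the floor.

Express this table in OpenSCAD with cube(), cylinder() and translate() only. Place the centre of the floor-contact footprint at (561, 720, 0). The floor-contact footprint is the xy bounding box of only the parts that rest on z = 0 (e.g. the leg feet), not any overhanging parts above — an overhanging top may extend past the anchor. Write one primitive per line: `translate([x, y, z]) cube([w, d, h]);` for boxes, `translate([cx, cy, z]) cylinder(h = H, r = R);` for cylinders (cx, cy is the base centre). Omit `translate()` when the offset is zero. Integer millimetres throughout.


translate([153, 238, 694]) cube([816, 964, 43]);
translate([230, 315, 0]) cylinder(h = 694, r = 25);
translate([892, 315, 0]) cylinder(h = 694, r = 25);
translate([230, 1125, 0]) cylinder(h = 694, r = 25);
translate([892, 1125, 0]) cylinder(h = 694, r = 25);


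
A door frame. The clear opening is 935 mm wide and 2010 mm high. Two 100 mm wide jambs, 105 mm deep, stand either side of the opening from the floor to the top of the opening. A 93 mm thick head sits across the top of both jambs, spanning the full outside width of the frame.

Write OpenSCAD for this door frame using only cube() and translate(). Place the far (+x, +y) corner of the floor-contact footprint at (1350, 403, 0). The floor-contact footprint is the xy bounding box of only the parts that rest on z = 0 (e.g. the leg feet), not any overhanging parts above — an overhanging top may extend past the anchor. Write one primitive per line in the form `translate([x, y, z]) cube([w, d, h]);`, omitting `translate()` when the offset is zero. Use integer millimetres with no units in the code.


translate([215, 298, 0]) cube([100, 105, 2010]);
translate([1250, 298, 0]) cube([100, 105, 2010]);
translate([215, 298, 2010]) cube([1135, 105, 93]);


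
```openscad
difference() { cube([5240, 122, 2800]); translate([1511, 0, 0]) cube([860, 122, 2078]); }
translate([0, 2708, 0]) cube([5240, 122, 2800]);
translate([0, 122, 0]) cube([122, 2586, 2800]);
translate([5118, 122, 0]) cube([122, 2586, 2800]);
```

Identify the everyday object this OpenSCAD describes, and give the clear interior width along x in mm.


A single room. The interior width is 4996 mm.

Four walls enclosing a rectangle with a door in the front wall — a room. Outside width 5240 minus two 122 mm walls gives 4996 mm.


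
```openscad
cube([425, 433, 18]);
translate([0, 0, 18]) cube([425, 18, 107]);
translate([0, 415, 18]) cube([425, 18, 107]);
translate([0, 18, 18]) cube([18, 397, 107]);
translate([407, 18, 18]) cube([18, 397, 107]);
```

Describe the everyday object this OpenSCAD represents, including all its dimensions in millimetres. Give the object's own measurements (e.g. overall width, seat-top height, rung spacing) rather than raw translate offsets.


An open-topped rectangular box: outside dimensions 425×433×125 mm, with a uniform wall and base thickness of 18 mm. The base is a full 425×433 slab on the floor; four walls sit on top of the base. The front and back walls (the −y and +y sides) span the full width; the two side walls fit between them.


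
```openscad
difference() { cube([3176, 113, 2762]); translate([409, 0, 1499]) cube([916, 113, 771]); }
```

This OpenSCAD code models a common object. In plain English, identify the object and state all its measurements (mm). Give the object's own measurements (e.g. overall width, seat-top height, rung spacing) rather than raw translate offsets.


A wall 3176 mm long (x), 113 mm thick (y), 2762 mm tall, with a rectangular window opening cut through it. The opening is 916 mm wide and 771 mm tall; its sill is at z = 1499 mm and its near (−x) edge is 409 mm from the wall's −x end. The opening passes through the full wall thickness.


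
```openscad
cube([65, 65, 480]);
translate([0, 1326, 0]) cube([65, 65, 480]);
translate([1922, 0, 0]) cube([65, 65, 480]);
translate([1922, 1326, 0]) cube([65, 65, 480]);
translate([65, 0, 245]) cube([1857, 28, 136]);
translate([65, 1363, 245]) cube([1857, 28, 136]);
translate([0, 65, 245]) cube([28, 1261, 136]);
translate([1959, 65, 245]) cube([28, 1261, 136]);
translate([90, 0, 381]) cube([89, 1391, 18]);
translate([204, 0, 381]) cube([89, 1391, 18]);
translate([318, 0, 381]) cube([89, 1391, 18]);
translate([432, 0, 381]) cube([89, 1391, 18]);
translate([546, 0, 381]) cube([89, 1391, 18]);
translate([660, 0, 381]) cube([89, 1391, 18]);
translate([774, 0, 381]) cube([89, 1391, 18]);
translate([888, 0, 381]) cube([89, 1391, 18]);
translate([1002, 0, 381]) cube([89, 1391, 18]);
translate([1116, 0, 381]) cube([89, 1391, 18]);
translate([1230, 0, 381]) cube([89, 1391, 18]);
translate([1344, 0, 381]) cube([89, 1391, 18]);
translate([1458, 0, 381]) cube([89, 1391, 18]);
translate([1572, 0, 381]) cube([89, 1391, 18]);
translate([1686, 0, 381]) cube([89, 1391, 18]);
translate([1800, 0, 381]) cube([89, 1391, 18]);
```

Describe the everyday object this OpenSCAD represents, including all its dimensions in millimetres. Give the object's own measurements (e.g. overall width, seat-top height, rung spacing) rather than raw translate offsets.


A bed frame 1987 mm long (x) by 1391 mm wide (y). Four 65×65 mm corner posts, 480 mm tall, at the corners of the footprint. Four rails of 28 mm thickness and 136 mm height run between adjacent posts with their undersides at z = 245 mm, their outer faces flush with the outside of the frame (the two x-running rails run between the posts' inner faces; the two y-running rails run between the posts' inner faces). 16 slats, each 89 mm wide (x) and 18 mm thick, lie across the top of the two x-running rails, running the full 1391 mm width of the frame in y; along x they sit between the end posts with a 25 mm gap after the −x posts and between neighbouring slats, leaving 33 mm before the +x posts.


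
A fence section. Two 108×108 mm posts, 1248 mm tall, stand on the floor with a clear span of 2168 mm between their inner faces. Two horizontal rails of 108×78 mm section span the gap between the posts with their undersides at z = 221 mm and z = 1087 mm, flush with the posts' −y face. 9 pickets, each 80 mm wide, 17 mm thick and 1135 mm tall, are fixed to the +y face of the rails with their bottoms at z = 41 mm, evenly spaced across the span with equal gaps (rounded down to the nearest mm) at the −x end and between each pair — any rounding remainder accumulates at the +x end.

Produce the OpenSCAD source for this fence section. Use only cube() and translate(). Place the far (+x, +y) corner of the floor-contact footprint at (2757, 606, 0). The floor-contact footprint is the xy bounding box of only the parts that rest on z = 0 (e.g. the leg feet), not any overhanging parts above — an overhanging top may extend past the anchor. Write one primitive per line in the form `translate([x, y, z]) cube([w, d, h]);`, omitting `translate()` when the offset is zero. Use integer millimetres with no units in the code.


translate([373, 498, 0]) cube([108, 108, 1248]);
translate([2649, 498, 0]) cube([108, 108, 1248]);
translate([481, 498, 221]) cube([2168, 108, 78]);
translate([481, 498, 1087]) cube([2168, 108, 78]);
translate([625, 606, 41]) cube([80, 17, 1135]);
translate([849, 606, 41]) cube([80, 17, 1135]);
translate([1073, 606, 41]) cube([80, 17, 1135]);
translate([1297, 606, 41]) cube([80, 17, 1135]);
translate([1521, 606, 41]) cube([80, 17, 1135]);
translate([1745, 606, 41]) cube([80, 17, 1135]);
translate([1969, 606, 41]) cube([80, 17, 1135]);
translate([2193, 606, 41]) cube([80, 17, 1135]);
translate([2417, 606, 41]) cube([80, 17, 1135]);


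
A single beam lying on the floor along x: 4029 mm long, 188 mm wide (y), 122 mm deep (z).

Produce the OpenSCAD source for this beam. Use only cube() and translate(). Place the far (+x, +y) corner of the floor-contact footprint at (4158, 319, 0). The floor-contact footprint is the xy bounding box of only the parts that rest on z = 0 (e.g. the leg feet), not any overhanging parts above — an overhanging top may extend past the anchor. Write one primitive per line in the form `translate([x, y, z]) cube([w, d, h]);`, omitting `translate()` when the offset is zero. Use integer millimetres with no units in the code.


translate([129, 131, 0]) cube([4029, 188, 122]);


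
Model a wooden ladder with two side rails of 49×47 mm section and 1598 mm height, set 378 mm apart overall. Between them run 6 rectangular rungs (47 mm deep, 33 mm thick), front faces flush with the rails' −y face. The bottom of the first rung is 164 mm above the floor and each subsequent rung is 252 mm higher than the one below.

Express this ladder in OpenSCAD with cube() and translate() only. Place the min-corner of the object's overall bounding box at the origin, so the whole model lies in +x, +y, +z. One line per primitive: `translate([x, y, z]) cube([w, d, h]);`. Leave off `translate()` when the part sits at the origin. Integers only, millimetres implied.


// rung span = 378 - 2*49 = 280
// rung[k] z = 164 + k*252
cube([49, 47, 1598]);
translate([329, 0, 0]) cube([49, 47, 1598]);
translate([49, 0, 164]) cube([280, 47, 33]);
translate([49, 0, 416]) cube([280, 47, 33]);
translate([49, 0, 668]) cube([280, 47, 33]);
translate([49, 0, 920]) cube([280, 47, 33]);
translate([49, 0, 1172]) cube([280, 47, 33]);
translate([49, 0, 1424]) cube([280, 47, 33]);


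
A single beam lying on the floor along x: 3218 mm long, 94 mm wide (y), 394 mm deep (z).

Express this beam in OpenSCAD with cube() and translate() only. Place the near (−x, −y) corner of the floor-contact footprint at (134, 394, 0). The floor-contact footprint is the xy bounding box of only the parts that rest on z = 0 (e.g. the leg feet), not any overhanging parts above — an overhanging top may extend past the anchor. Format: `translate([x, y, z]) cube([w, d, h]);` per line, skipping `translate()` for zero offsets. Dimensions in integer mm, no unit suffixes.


translate([134, 394, 0]) cube([3218, 94, 394]);


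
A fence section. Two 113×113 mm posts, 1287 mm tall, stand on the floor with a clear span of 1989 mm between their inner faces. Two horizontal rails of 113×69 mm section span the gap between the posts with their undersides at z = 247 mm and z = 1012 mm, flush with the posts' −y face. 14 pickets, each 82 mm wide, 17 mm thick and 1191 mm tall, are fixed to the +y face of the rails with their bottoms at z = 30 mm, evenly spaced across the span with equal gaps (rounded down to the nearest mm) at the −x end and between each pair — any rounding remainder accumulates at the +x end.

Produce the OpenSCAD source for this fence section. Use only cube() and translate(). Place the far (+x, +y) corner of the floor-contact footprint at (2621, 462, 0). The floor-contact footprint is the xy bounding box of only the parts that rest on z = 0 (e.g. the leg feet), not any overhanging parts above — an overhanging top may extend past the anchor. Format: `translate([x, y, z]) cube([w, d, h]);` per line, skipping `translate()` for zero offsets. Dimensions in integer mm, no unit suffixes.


translate([406, 349, 0]) cube([113, 113, 1287]);
translate([2508, 349, 0]) cube([113, 113, 1287]);
translate([519, 349, 247]) cube([1989, 113, 69]);
translate([519, 349, 1012]) cube([1989, 113, 69]);
translate([575, 462, 30]) cube([82, 17, 1191]);
translate([713, 462, 30]) cube([82, 17, 1191]);
translate([851, 462, 30]) cube([82, 17, 1191]);
translate([989, 462, 30]) cube([82, 17, 1191]);
translate([1127, 462, 30]) cube([82, 17, 1191]);
translate([1265, 462, 30]) cube([82, 17, 1191]);
translate([1403, 462, 30]) cube([82, 17, 1191]);
translate([1541, 462, 30]) cube([82, 17, 1191]);
translate([1679, 462, 30]) cube([82, 17, 1191]);
translate([1817, 462, 30]) cube([82, 17, 1191]);
translate([1955, 462, 30]) cube([82, 17, 1191]);
translate([2093, 462, 30]) cube([82, 17, 1191]);
translate([2231, 462, 30]) cube([82, 17, 1191]);
translate([2369, 462, 30]) cube([82, 17, 1191]);


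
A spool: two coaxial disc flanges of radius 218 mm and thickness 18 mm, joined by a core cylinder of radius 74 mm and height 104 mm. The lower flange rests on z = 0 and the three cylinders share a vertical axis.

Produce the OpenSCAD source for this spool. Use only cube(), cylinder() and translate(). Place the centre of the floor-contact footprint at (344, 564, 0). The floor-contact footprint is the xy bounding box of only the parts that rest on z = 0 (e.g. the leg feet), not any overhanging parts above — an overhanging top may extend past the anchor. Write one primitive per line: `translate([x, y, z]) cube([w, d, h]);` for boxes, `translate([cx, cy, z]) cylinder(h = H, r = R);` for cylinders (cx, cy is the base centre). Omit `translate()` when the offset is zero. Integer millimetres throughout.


translate([344, 564, 0]) cylinder(h = 18, r = 218);
translate([344, 564, 18]) cylinder(h = 104, r = 74);
translate([344, 564, 122]) cylinder(h = 18, r = 218);


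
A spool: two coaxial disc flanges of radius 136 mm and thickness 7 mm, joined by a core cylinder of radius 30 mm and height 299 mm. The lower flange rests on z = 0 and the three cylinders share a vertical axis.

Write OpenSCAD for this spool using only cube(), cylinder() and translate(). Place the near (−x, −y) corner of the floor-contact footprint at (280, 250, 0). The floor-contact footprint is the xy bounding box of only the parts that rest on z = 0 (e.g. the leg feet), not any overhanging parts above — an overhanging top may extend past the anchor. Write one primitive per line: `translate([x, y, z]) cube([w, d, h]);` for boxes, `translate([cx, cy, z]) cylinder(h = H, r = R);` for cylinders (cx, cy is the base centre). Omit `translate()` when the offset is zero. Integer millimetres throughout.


translate([416, 386, 0]) cylinder(h = 7, r = 136);
translate([416, 386, 7]) cylinder(h = 299, r = 30);
translate([416, 386, 306]) cylinder(h = 7, r = 136);


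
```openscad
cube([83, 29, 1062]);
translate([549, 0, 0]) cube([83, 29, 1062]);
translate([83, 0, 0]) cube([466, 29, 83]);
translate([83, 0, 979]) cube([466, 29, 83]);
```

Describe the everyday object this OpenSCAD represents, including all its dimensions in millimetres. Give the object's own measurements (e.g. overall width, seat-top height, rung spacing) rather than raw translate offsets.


A rectangular picture frame lying in the x–z plane (depth along y). The opening is 466 mm wide (x) by 896 mm tall (z), surrounded by a border 83 mm wide on all four sides. The frame is 29 mm deep and is made of two full-height vertical stiles with two horizontal rails fitted between them.


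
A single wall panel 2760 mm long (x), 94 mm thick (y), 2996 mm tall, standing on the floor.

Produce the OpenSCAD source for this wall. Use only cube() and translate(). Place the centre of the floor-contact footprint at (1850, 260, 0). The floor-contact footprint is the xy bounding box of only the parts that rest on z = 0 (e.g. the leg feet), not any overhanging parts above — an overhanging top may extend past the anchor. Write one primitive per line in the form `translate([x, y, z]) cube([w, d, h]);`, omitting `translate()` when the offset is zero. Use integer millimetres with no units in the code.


translate([470, 213, 0]) cube([2760, 94, 2996]);


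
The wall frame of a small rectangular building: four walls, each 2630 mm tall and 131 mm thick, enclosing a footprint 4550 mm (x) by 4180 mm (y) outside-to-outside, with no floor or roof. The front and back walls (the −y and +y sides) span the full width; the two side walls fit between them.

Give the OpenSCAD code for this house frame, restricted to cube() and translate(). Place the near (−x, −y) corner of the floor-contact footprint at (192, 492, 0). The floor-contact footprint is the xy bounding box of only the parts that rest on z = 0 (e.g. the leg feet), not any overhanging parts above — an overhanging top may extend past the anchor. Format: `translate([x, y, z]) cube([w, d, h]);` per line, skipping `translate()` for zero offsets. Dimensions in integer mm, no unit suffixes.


translate([192, 492, 0]) cube([4550, 131, 2630]);
translate([192, 4541, 0]) cube([4550, 131, 2630]);
translate([192, 623, 0]) cube([131, 3918, 2630]);
translate([4611, 623, 0]) cube([131, 3918, 2630]);


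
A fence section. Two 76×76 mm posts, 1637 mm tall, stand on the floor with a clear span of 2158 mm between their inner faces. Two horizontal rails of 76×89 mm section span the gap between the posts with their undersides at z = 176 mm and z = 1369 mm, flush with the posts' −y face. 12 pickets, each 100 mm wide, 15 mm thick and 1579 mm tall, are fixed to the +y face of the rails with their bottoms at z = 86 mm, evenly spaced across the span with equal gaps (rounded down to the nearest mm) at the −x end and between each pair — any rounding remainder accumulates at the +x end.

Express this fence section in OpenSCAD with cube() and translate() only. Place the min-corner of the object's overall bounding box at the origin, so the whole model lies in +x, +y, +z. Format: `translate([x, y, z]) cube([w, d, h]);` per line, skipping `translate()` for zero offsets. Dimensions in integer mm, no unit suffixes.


cube([76, 76, 1637]);
translate([2234, 0, 0]) cube([76, 76, 1637]);
translate([76, 0, 176]) cube([2158, 76, 89]);
translate([76, 0, 1369]) cube([2158, 76, 89]);
translate([149, 76, 86]) cube([100, 15, 1579]);
translate([322, 76, 86]) cube([100, 15, 1579]);
translate([495, 76, 86]) cube([100, 15, 1579]);
translate([668, 76, 86]) cube([100, 15, 1579]);
translate([841, 76, 86]) cube([100, 15, 1579]);
translate([1014, 76, 86]) cube([100, 15, 1579]);
translate([1187, 76, 86]) cube([100, 15, 1579]);
translate([1360, 76, 86]) cube([100, 15, 1579]);
translate([1533, 76, 86]) cube([100, 15, 1579]);
translate([1706, 76, 86]) cube([100, 15, 1579]);
translate([1879, 76, 86]) cube([100, 15, 1579]);
translate([2052, 76, 86]) cube([100, 15, 1579]);


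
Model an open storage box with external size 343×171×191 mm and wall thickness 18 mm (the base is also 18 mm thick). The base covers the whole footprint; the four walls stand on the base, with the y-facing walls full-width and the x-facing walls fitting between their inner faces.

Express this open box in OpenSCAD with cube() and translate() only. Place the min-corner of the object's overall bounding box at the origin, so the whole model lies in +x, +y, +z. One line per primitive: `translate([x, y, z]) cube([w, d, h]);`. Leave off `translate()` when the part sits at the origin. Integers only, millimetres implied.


cube([343, 171, 18]);
translate([0, 0, 18]) cube([343, 18, 173]);
translate([0, 153, 18]) cube([343, 18, 173]);
translate([0, 18, 18]) cube([18, 135, 173]);
translate([325, 18, 18]) cube([18, 135, 173]);


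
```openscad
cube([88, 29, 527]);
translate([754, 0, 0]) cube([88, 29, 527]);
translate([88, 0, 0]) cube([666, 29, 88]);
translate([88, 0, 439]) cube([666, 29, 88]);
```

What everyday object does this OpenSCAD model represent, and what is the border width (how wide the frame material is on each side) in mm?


A picture frame. The border width is 88 mm.

Four thin pieces enclosing a rectangular opening — a picture frame. The two full-height stiles are 527 mm tall; the top rail sits at z = 439 and is 88 mm tall, so the border above the opening is 527 − 439 = 88 mm, matching the stile x-width.


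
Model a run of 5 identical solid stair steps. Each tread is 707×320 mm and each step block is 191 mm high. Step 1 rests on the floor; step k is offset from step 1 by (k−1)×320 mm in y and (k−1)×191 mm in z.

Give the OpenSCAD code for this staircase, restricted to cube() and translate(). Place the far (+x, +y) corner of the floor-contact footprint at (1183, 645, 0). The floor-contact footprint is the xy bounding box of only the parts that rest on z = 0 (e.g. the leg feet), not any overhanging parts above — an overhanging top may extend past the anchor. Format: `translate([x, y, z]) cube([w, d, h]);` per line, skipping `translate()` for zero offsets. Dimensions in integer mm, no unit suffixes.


translate([476, 325, 0]) cube([707, 320, 191]);
translate([476, 645, 191]) cube([707, 320, 191]);
translate([476, 965, 382]) cube([707, 320, 191]);
translate([476, 1285, 573]) cube([707, 320, 191]);
translate([476, 1605, 764]) cube([707, 320, 191]);
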